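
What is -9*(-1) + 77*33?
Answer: 2550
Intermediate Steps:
-9*(-1) + 77*33 = 9 + 2541 = 2550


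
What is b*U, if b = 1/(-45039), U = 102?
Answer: -34/15013 ≈ -0.0022647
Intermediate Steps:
b = -1/45039 ≈ -2.2203e-5
b*U = -1/45039*102 = -34/15013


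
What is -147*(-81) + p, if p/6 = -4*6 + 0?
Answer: 11763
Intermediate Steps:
p = -144 (p = 6*(-4*6 + 0) = 6*(-24 + 0) = 6*(-24) = -144)
-147*(-81) + p = -147*(-81) - 144 = 11907 - 144 = 11763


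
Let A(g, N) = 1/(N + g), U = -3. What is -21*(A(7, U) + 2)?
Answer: -189/4 ≈ -47.250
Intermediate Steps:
-21*(A(7, U) + 2) = -21*(1/(-3 + 7) + 2) = -21*(1/4 + 2) = -21*(¼ + 2) = -21*9/4 = -189/4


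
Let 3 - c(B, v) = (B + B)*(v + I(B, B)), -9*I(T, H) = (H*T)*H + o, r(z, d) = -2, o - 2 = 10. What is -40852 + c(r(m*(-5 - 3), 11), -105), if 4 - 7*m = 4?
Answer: -371437/9 ≈ -41271.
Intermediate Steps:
m = 0 (m = 4/7 - 1/7*4 = 4/7 - 4/7 = 0)
o = 12 (o = 2 + 10 = 12)
I(T, H) = -4/3 - T*H**2/9 (I(T, H) = -((H*T)*H + 12)/9 = -(T*H**2 + 12)/9 = -(12 + T*H**2)/9 = -4/3 - T*H**2/9)
c(B, v) = 3 - 2*B*(-4/3 + v - B**3/9) (c(B, v) = 3 - (B + B)*(v + (-4/3 - B*B**2/9)) = 3 - 2*B*(v + (-4/3 - B**3/9)) = 3 - 2*B*(-4/3 + v - B**3/9))
-40852 + c(r(m*(-5 - 3), 11), -105) = -40852 + (3 - 2*(-2)*(-105) + (2/9)*(-2)*(12 + (-2)**3)) = -40852 + (3 - 420 + (2/9)*(-2)*(12 - 8)) = -40852 + (3 - 420 + (2/9)*(-2)*4) = -40852 + (3 - 420 - 16/9) = -40852 - 3769/9 = -371437/9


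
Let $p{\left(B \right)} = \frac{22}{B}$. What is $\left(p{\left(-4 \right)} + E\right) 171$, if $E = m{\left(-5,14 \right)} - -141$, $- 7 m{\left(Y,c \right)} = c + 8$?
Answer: $\frac{316863}{14} \approx 22633.0$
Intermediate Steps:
$m{\left(Y,c \right)} = - \frac{8}{7} - \frac{c}{7}$ ($m{\left(Y,c \right)} = - \frac{c + 8}{7} = - \frac{8 + c}{7} = - \frac{8}{7} - \frac{c}{7}$)
$E = \frac{965}{7}$ ($E = \left(- \frac{8}{7} - 2\right) - -141 = \left(- \frac{8}{7} - 2\right) + 141 = - \frac{22}{7} + 141 = \frac{965}{7} \approx 137.86$)
$\left(p{\left(-4 \right)} + E\right) 171 = \left(\frac{22}{-4} + \frac{965}{7}\right) 171 = \left(22 \left(- \frac{1}{4}\right) + \frac{965}{7}\right) 171 = \left(- \frac{11}{2} + \frac{965}{7}\right) 171 = \frac{1853}{14} \cdot 171 = \frac{316863}{14}$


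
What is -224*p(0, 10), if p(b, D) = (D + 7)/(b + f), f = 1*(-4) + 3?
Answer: 3808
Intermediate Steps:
f = -1 (f = -4 + 3 = -1)
p(b, D) = (7 + D)/(-1 + b) (p(b, D) = (D + 7)/(b - 1) = (7 + D)/(-1 + b))
-224*p(0, 10) = -224*(7 + 10)/(-1 + 0) = -224*17/(-1) = -(-224)*17 = -224*(-17) = 3808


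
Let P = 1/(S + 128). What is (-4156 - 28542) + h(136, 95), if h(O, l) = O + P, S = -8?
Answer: -3907439/120 ≈ -32562.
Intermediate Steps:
P = 1/120 (P = 1/(-8 + 128) = 1/120 ≈ 0.0083333)
h(O, l) = 1/120 + O (h(O, l) = O + 1/120 = 1/120 + O)
(-4156 - 28542) + h(136, 95) = (-4156 - 28542) + (1/120 + 136) = -32698 + 16321/120 = -3907439/120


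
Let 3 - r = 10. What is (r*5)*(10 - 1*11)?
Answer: 35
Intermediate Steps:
r = -7 (r = 3 - 1*10 = 3 - 10 = -7)
(r*5)*(10 - 1*11) = (-7*5)*(10 - 1*11) = -35*(10 - 11) = -35*(-1) = 35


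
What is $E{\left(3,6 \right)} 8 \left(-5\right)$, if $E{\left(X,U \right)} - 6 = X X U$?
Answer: $-2400$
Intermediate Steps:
$E{\left(X,U \right)} = 6 + U X^{2}$ ($E{\left(X,U \right)} = 6 + X X U = 6 + X^{2} U = 6 + U X^{2}$)
$E{\left(3,6 \right)} 8 \left(-5\right) = \left(6 + 6 \cdot 3^{2}\right) 8 \left(-5\right) = \left(6 + 6 \cdot 9\right) 8 \left(-5\right) = \left(6 + 54\right) 8 \left(-5\right) = 60 \cdot 8 \left(-5\right) = 480 \left(-5\right) = -2400$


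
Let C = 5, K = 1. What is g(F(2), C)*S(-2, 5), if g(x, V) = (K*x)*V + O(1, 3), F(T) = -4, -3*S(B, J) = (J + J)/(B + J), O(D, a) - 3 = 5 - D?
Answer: 130/9 ≈ 14.444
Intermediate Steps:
O(D, a) = 8 - D (O(D, a) = 3 + (5 - D) = 8 - D)
S(B, J) = -2*J/(3*(B + J)) (S(B, J) = -(J + J)/(3*(B + J)) = -2*J/(3*(B + J)))
g(x, V) = 7 + V*x (g(x, V) = (1*x)*V + (8 - 1*1) = x*V + (8 - 1) = V*x + 7 = 7 + V*x)
g(F(2), C)*S(-2, 5) = (7 + 5*(-4))*(-2*5/(3*(-2) + 3*5)) = (7 - 20)*(-2*5/(-6 + 15)) = -(-26)*5/9 = -13*(-10/9) = 130/9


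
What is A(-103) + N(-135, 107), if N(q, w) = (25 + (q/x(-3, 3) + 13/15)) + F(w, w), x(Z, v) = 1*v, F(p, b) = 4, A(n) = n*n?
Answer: 158908/15 ≈ 10594.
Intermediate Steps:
A(n) = n**2
x(Z, v) = v
N(q, w) = 448/15 + q/3 (N(q, w) = (25 + (q/3 + 13/15)) + 4 = (25 + (13/15 + q/3)) + 4 = (388/15 + q/3) + 4 = 448/15 + q/3)
A(-103) + N(-135, 107) = (-103)**2 + (448/15 + (1/3)*(-135)) = 10609 + (448/15 - 45) = 10609 - 227/15 = 158908/15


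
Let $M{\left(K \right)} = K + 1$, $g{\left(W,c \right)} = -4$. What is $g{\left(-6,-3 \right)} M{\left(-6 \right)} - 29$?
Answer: $-9$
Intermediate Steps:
$M{\left(K \right)} = 1 + K$
$g{\left(-6,-3 \right)} M{\left(-6 \right)} - 29 = - 4 \left(1 - 6\right) - 29 = \left(-4\right) \left(-5\right) - 29 = 20 - 29 = -9$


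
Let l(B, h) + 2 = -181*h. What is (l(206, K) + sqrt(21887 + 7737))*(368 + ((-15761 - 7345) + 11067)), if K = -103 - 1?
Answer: -219671562 - 536866*sqrt(14) ≈ -2.2168e+8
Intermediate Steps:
K = -104
l(B, h) = -2 - 181*h
(l(206, K) + sqrt(21887 + 7737))*(368 + ((-15761 - 7345) + 11067)) = ((-2 - 181*(-104)) + sqrt(21887 + 7737))*(368 + ((-15761 - 7345) + 11067)) = ((-2 + 18824) + sqrt(29624))*(368 + (-23106 + 11067)) = (18822 + 46*sqrt(14))*(368 - 12039) = (18822 + 46*sqrt(14))*(-11671) = -219671562 - 536866*sqrt(14)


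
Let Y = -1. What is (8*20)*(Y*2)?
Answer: -320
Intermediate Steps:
(8*20)*(Y*2) = (8*20)*(-1*2) = 160*(-2) = -320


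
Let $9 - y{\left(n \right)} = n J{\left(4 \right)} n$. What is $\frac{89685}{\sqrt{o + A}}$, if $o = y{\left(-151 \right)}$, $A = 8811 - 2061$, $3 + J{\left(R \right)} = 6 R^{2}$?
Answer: $- \frac{29895 i \sqrt{2113734}}{704578} \approx - 61.687 i$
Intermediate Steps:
$J{\left(R \right)} = -3 + 6 R^{2}$
$y{\left(n \right)} = 9 - 93 n^{2}$ ($y{\left(n \right)} = 9 - n \left(-3 + 6 \cdot 4^{2}\right) n = 9 - n \left(-3 + 6 \cdot 16\right) n = 9 - n \left(-3 + 96\right) n = 9 - n 93 n = 9 - 93 n n = 9 - 93 n^{2}$)
$A = 6750$ ($A = 8811 - 2061 = 6750$)
$o = -2120484$ ($o = 9 - 93 \left(-151\right)^{2} = 9 - 2120493 = -2120484$)
$\frac{89685}{\sqrt{o + A}} = \frac{89685}{\sqrt{-2120484 + 6750}} = \frac{89685}{\sqrt{-2113734}} = \frac{89685}{i \sqrt{2113734}} = 89685 \left(- \frac{i \sqrt{2113734}}{2113734}\right) = - \frac{29895 i \sqrt{2113734}}{704578}$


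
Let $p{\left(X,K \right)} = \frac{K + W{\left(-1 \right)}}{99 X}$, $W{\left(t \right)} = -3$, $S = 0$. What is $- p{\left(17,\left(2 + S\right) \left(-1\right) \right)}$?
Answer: $\frac{5}{1683} \approx 0.0029709$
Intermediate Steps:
$p{\left(X,K \right)} = \frac{-3 + K}{99 X}$ ($p{\left(X,K \right)} = \frac{K - 3}{99 X} = \left(-3 + K\right) \frac{1}{99 X} = \frac{-3 + K}{99 X}$)
$- p{\left(17,\left(2 + S\right) \left(-1\right) \right)} = - \frac{-3 + \left(2 + 0\right) \left(-1\right)}{99 \cdot 17} = - \frac{-3 + 2 \left(-1\right)}{99 \cdot 17} = - \frac{-3 - 2}{99 \cdot 17} = - \frac{-5}{99 \cdot 17} = \left(-1\right) \left(- \frac{5}{1683}\right) = \frac{5}{1683}$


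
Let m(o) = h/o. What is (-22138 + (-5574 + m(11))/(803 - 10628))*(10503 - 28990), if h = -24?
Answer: 14743401060948/36025 ≈ 4.0925e+8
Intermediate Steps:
m(o) = -24/o
(-22138 + (-5574 + m(11))/(803 - 10628))*(10503 - 28990) = (-22138 + (-5574 - 24/11)/(803 - 10628))*(10503 - 28990) = (-22138 + (-5574 - 24*1/11)/(-9825))*(-18487) = (-22138 + (-5574 - 24/11)*(-1/9825))*(-18487) = (-22138 - 61338/11*(-1/9825))*(-18487) = (-22138 + 20446/36025)*(-18487) = -797501004/36025*(-18487) = 14743401060948/36025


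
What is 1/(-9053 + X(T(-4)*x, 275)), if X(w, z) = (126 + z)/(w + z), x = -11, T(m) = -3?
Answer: -308/2787923 ≈ -0.00011048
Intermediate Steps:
X(w, z) = (126 + z)/(w + z)
1/(-9053 + X(T(-4)*x, 275)) = 1/(-9053 + (126 + 275)/(-3*(-11) + 275)) = 1/(-9053 + 401/(33 + 275)) = 1/(-9053 + 401/308) = 1/(-2787923/308) = -308/2787923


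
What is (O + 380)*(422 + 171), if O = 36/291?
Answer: 21865096/97 ≈ 2.2541e+5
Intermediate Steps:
O = 12/97 (O = 36*(1/291) = 12/97 ≈ 0.12371)
(O + 380)*(422 + 171) = (12/97 + 380)*(422 + 171) = (36872/97)*593 = 21865096/97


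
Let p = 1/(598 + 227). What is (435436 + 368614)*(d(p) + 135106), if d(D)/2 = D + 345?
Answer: 3603163599724/33 ≈ 1.0919e+11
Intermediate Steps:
p = 1/825 ≈ 0.0012121
d(D) = 690 + 2*D (d(D) = 2*(D + 345) = 2*(345 + D) = 690 + 2*D)
(435436 + 368614)*(d(p) + 135106) = (435436 + 368614)*((690 + 2*(1/825)) + 135106) = 804050*((690 + 2/825) + 135106) = 804050*(569252/825 + 135106) = 804050*(112031702/825) = 3603163599724/33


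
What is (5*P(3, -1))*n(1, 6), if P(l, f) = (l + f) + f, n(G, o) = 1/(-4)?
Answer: -5/4 ≈ -1.2500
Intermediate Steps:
n(G, o) = -1/4
P(l, f) = l + 2*f (P(l, f) = (f + l) + f = l + 2*f)
(5*P(3, -1))*n(1, 6) = (5*(3 + 2*(-1)))*(-1/4) = (5*(3 - 2))*(-1/4) = (5*1)*(-1/4) = 5*(-1/4) = -5/4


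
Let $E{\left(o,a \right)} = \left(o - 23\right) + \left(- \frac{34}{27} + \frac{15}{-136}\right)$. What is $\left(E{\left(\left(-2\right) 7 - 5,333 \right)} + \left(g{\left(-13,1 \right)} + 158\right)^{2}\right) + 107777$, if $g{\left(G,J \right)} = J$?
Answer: $\frac{488429723}{3672} \approx 1.3301 \cdot 10^{5}$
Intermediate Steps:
$E{\left(o,a \right)} = - \frac{89485}{3672} + o$ ($E{\left(o,a \right)} = \left(-23 + o\right) + \left(\left(-34\right) \frac{1}{27} + 15 \left(- \frac{1}{136}\right)\right) = \left(-23 + o\right) - \frac{5029}{3672} = - \frac{89485}{3672} + o$)
$\left(E{\left(\left(-2\right) 7 - 5,333 \right)} + \left(g{\left(-13,1 \right)} + 158\right)^{2}\right) + 107777 = \left(\left(- \frac{89485}{3672} - 19\right) + \left(1 + 158\right)^{2}\right) + 107777 = \left(\left(- \frac{89485}{3672} - 19\right) + 159^{2}\right) + 107777 = \left(\left(- \frac{89485}{3672} - 19\right) + 25281\right) + 107777 = \left(- \frac{159253}{3672} + 25281\right) + 107777 = \frac{92672579}{3672} + 107777 = \frac{488429723}{3672}$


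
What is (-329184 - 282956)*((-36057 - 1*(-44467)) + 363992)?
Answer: -227962160280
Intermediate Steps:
(-329184 - 282956)*((-36057 - 1*(-44467)) + 363992) = -612140*((-36057 + 44467) + 363992) = -612140*(8410 + 363992) = -612140*372402 = -227962160280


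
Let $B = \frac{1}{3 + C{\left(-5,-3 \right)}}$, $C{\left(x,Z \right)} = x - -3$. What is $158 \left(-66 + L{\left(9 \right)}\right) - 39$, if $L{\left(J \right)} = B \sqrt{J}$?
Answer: $-9993$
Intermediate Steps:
$C{\left(x,Z \right)} = 3 + x$ ($C{\left(x,Z \right)} = x + 3 = 3 + x$)
$B = 1$ ($B = \frac{1}{3 + \left(3 - 5\right)} = \frac{1}{3 - 2} = 1^{-1} = 1$)
$L{\left(J \right)} = \sqrt{J}$ ($L{\left(J \right)} = 1 \sqrt{J} = \sqrt{J}$)
$158 \left(-66 + L{\left(9 \right)}\right) - 39 = 158 \left(-66 + \sqrt{9}\right) - 39 = 158 \left(-66 + 3\right) - 39 = 158 \left(-63\right) - 39 = -9954 - 39 = -9993$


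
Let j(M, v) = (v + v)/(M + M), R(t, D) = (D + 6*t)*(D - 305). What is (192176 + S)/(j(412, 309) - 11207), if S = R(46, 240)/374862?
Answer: -48026297448/2800531525 ≈ -17.149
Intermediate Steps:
R(t, D) = (-305 + D)*(D + 6*t) (R(t, D) = (D + 6*t)*(-305 + D) = (-305 + D)*(D + 6*t))
j(M, v) = v/M (j(M, v) = (2*v)/((2*M)) = (2*v)*(1/(2*M)) = v/M)
S = -5590/62477 (S = (240**2 - 1830*46 - 305*240 + 6*240*46)/374862 = (57600 - 84180 - 73200 + 66240)*(1/374862) = -33540*1/374862 = -5590/62477 ≈ -0.089473)
(192176 + S)/(j(412, 309) - 11207) = (192176 - 5590/62477)/(309/412 - 11207) = 12006574362/(62477*(309*(1/412) - 11207)) = 12006574362/(62477*(3/4 - 11207)) = 12006574362/(62477*(-44825/4)) = (12006574362/62477)*(-4/44825) = -48026297448/2800531525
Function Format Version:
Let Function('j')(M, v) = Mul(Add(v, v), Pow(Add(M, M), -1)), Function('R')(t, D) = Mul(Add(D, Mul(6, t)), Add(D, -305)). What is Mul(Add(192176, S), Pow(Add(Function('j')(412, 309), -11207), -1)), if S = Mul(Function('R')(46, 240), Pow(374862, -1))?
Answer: Rational(-48026297448, 2800531525) ≈ -17.149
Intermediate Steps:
Function('R')(t, D) = Mul(Add(-305, D), Add(D, Mul(6, t))) (Function('R')(t, D) = Mul(Add(D, Mul(6, t)), Add(-305, D)) = Mul(Add(-305, D), Add(D, Mul(6, t))))
Function('j')(M, v) = Mul(v, Pow(M, -1)) (Function('j')(M, v) = Mul(Mul(2, v), Pow(Mul(2, M), -1)) = Mul(Mul(2, v), Mul(Rational(1, 2), Pow(M, -1))) = Mul(v, Pow(M, -1)))
S = Rational(-5590, 62477) (S = Mul(Add(Pow(240, 2), Mul(-1830, 46), Mul(-305, 240), Mul(6, 240, 46)), Pow(374862, -1)) = Mul(Add(57600, -84180, -73200, 66240), Rational(1, 374862)) = Mul(-33540, Rational(1, 374862)) = Rational(-5590, 62477) ≈ -0.089473)
Mul(Add(192176, S), Pow(Add(Function('j')(412, 309), -11207), -1)) = Mul(Add(192176, Rational(-5590, 62477)), Pow(Add(Mul(309, Pow(412, -1)), -11207), -1)) = Mul(Rational(12006574362, 62477), Pow(Add(Mul(309, Rational(1, 412)), -11207), -1)) = Mul(Rational(12006574362, 62477), Pow(Add(Rational(3, 4), -11207), -1)) = Mul(Rational(12006574362, 62477), Pow(Rational(-44825, 4), -1)) = Mul(Rational(12006574362, 62477), Rational(-4, 44825)) = Rational(-48026297448, 2800531525)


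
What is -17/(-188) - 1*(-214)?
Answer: 40249/188 ≈ 214.09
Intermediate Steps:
-17/(-188) - 1*(-214) = -17*(-1/188) + 214 = 17/188 + 214 = 40249/188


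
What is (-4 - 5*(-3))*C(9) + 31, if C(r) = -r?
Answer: -68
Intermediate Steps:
(-4 - 5*(-3))*C(9) + 31 = (-4 - 5*(-3))*(-1*9) + 31 = (-4 + 15)*(-9) + 31 = 11*(-9) + 31 = -99 + 31 = -68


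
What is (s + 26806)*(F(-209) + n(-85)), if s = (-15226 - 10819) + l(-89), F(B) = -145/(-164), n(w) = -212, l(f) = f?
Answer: -5816664/41 ≈ -1.4187e+5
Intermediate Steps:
F(B) = 145/164 (F(B) = -145*(-1/164) = 145/164)
s = -26134 (s = (-15226 - 10819) - 89 = -26045 - 89 = -26134)
(s + 26806)*(F(-209) + n(-85)) = (-26134 + 26806)*(145/164 - 212) = 672*(-34623/164) = -5816664/41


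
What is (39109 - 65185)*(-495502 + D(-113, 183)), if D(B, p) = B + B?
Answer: 12926603328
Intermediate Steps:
D(B, p) = 2*B
(39109 - 65185)*(-495502 + D(-113, 183)) = (39109 - 65185)*(-495502 + 2*(-113)) = -26076*(-495502 - 226) = -26076*(-495728) = 12926603328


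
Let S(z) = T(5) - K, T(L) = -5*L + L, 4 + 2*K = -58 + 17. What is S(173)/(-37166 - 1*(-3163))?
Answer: -5/68006 ≈ -7.3523e-5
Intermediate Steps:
K = -45/2 (K = -2 + (-58 + 17)/2 = -2 + (½)*(-41) = -2 - 41/2 = -45/2 ≈ -22.500)
T(L) = -4*L
S(z) = 5/2 (S(z) = -4*5 - 1*(-45/2) = -20 + 45/2 = 5/2)
S(173)/(-37166 - 1*(-3163)) = 5/(2*(-37166 - 1*(-3163))) = 5/(2*(-37166 + 3163)) = (5/2)/(-34003) = (5/2)*(-1/34003) = -5/68006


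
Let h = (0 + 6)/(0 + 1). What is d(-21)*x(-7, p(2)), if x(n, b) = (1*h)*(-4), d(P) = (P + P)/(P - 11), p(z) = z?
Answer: -63/2 ≈ -31.500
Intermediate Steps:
h = 6 (h = 6/1 = 6*1 = 6)
d(P) = 2*P/(-11 + P) (d(P) = (2*P)/(-11 + P) = 2*P/(-11 + P))
x(n, b) = -24 (x(n, b) = (1*6)*(-4) = 6*(-4) = -24)
d(-21)*x(-7, p(2)) = (2*(-21)/(-11 - 21))*(-24) = (2*(-21)/(-32))*(-24) = (2*(-21)*(-1/32))*(-24) = (21/16)*(-24) = -63/2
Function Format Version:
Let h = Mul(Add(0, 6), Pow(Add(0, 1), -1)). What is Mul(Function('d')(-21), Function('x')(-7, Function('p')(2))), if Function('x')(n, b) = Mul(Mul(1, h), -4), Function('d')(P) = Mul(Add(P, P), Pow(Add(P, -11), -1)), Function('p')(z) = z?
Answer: Rational(-63, 2) ≈ -31.500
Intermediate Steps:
h = 6 (h = Mul(6, Pow(1, -1)) = Mul(6, 1) = 6)
Function('d')(P) = Mul(2, P, Pow(Add(-11, P), -1)) (Function('d')(P) = Mul(Mul(2, P), Pow(Add(-11, P), -1)) = Mul(2, P, Pow(Add(-11, P), -1)))
Function('x')(n, b) = -24 (Function('x')(n, b) = Mul(Mul(1, 6), -4) = Mul(6, -4) = -24)
Mul(Function('d')(-21), Function('x')(-7, Function('p')(2))) = Mul(Mul(2, -21, Pow(Add(-11, -21), -1)), -24) = Mul(Mul(2, -21, Pow(-32, -1)), -24) = Mul(Mul(2, -21, Rational(-1, 32)), -24) = Mul(Rational(21, 16), -24) = Rational(-63, 2)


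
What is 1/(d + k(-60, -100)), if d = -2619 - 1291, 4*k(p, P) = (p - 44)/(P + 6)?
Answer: -47/183757 ≈ -0.00025577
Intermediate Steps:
k(p, P) = (-44 + p)/(4*(6 + P)) (k(p, P) = ((p - 44)/(P + 6))/4 = ((-44 + p)/(6 + P))/4 = (-44 + p)/(4*(6 + P)))
d = -3910
1/(d + k(-60, -100)) = 1/(-3910 + (-44 - 60)/(4*(6 - 100))) = 1/(-3910 + (¼)*(-104)/(-94)) = 1/(-3910 + (¼)*(-1/94)*(-104)) = 1/(-3910 + 13/47) = 1/(-183757/47) = -47/183757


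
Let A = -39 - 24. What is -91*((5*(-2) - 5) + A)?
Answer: 7098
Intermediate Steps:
A = -63
-91*((5*(-2) - 5) + A) = -91*((5*(-2) - 5) - 63) = -91*((-10 - 5) - 63) = -91*(-15 - 63) = -91*(-78) = 7098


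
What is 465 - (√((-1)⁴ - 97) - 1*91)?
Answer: 556 - 4*I*√6 ≈ 556.0 - 9.798*I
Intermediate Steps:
465 - (√((-1)⁴ - 97) - 1*91) = 465 - (√(1 - 97) - 91) = 465 - (√(-96) - 91) = 465 - (4*I*√6 - 91) = 465 - (-91 + 4*I*√6) = 465 + (91 - 4*I*√6) = 556 - 4*I*√6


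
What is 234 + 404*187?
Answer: 75782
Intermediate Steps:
234 + 404*187 = 234 + 75548 = 75782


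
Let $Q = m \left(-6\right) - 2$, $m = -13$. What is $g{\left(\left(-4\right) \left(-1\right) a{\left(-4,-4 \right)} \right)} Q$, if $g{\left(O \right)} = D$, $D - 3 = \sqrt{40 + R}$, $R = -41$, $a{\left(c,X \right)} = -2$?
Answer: $228 + 76 i \approx 228.0 + 76.0 i$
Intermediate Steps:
$D = 3 + i$ ($D = 3 + \sqrt{40 - 41} = 3 + \sqrt{-1} = 3 + i \approx 3.0 + 1.0 i$)
$g{\left(O \right)} = 3 + i$
$Q = 76$ ($Q = \left(-13\right) \left(-6\right) - 2 = 78 - 2 = 76$)
$g{\left(\left(-4\right) \left(-1\right) a{\left(-4,-4 \right)} \right)} Q = \left(3 + i\right) 76 = 228 + 76 i$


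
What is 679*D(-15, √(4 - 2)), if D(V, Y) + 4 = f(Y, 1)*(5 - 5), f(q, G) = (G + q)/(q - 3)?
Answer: -2716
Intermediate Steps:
f(q, G) = (G + q)/(-3 + q)
D(V, Y) = -4 (D(V, Y) = -4 + ((1 + Y)/(-3 + Y))*(5 - 5) = -4 + ((1 + Y)/(-3 + Y))*0 = -4 + 0 = -4)
679*D(-15, √(4 - 2)) = 679*(-4) = -2716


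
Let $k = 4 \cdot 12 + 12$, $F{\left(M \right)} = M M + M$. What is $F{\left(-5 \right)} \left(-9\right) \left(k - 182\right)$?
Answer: $21960$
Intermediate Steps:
$F{\left(M \right)} = M + M^{2}$ ($F{\left(M \right)} = M^{2} + M = M + M^{2}$)
$k = 60$ ($k = 48 + 12 = 60$)
$F{\left(-5 \right)} \left(-9\right) \left(k - 182\right) = - 5 \left(1 - 5\right) \left(-9\right) \left(60 - 182\right) = \left(-5\right) \left(-4\right) \left(-9\right) \left(-122\right) = 20 \left(-9\right) \left(-122\right) = \left(-180\right) \left(-122\right) = 21960$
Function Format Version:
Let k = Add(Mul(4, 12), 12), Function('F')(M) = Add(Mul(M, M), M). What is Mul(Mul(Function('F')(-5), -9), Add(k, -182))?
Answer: 21960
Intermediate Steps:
Function('F')(M) = Add(M, Pow(M, 2)) (Function('F')(M) = Add(Pow(M, 2), M) = Add(M, Pow(M, 2)))
k = 60 (k = Add(48, 12) = 60)
Mul(Mul(Function('F')(-5), -9), Add(k, -182)) = Mul(Mul(Mul(-5, Add(1, -5)), -9), Add(60, -182)) = Mul(Mul(Mul(-5, -4), -9), -122) = Mul(Mul(20, -9), -122) = Mul(-180, -122) = 21960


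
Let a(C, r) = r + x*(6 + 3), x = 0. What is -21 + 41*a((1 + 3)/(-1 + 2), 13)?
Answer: 512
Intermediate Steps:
a(C, r) = r (a(C, r) = r + 0*(6 + 3) = r + 0*9 = r + 0 = r)
-21 + 41*a((1 + 3)/(-1 + 2), 13) = -21 + 41*13 = -21 + 533 = 512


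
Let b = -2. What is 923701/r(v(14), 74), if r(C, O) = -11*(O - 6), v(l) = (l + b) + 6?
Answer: -923701/748 ≈ -1234.9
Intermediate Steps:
v(l) = 4 + l (v(l) = (l - 2) + 6 = (-2 + l) + 6 = 4 + l)
r(C, O) = 66 - 11*O (r(C, O) = -11*(-6 + O) = 66 - 11*O)
923701/r(v(14), 74) = 923701/(66 - 11*74) = 923701/(66 - 814) = 923701/(-748) = 923701*(-1/748) = -923701/748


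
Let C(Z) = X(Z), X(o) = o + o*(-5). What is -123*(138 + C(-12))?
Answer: -22878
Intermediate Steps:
X(o) = -4*o (X(o) = o - 5*o = -4*o)
C(Z) = -4*Z
-123*(138 + C(-12)) = -123*(138 - 4*(-12)) = -123*(138 + 48) = -123*186 = -22878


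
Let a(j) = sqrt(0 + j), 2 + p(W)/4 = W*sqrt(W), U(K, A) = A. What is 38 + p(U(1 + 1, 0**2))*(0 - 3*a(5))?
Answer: 38 + 24*sqrt(5) ≈ 91.666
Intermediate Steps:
p(W) = -8 + 4*W**(3/2) (p(W) = -8 + 4*(W*sqrt(W)) = -8 + 4*W**(3/2))
a(j) = sqrt(j)
38 + p(U(1 + 1, 0**2))*(0 - 3*a(5)) = 38 + (-8 + 4*(0**2)**(3/2))*(0 - 3*sqrt(5)) = 38 + (-8 + 4*0**(3/2))*(-3*sqrt(5)) = 38 + (-8 + 4*0)*(-3*sqrt(5)) = 38 + (-8 + 0)*(-3*sqrt(5)) = 38 - (-24)*sqrt(5) = 38 + 24*sqrt(5)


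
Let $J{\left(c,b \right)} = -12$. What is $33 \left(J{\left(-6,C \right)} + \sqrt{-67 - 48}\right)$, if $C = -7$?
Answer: $-396 + 33 i \sqrt{115} \approx -396.0 + 353.89 i$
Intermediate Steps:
$33 \left(J{\left(-6,C \right)} + \sqrt{-67 - 48}\right) = 33 \left(-12 + \sqrt{-67 - 48}\right) = 33 \left(-12 + \sqrt{-115}\right) = 33 \left(-12 + i \sqrt{115}\right) = -396 + 33 i \sqrt{115}$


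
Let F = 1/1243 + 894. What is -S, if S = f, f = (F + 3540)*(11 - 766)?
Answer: 4161154565/1243 ≈ 3.3477e+6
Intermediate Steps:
F = 1111243/1243 (F = 1/1243 + 894 = 1111243/1243 ≈ 894.00)
f = -4161154565/1243 (f = (1111243/1243 + 3540)*(11 - 766) = (5511463/1243)*(-755) = -4161154565/1243 ≈ -3.3477e+6)
S = -4161154565/1243 ≈ -3.3477e+6
-S = -1*(-4161154565/1243) = 4161154565/1243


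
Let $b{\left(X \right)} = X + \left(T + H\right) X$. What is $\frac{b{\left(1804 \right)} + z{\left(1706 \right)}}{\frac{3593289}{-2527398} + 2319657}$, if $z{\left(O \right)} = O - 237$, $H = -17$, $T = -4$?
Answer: $- \frac{29158590726}{1954230956399} \approx -0.014921$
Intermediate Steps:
$z{\left(O \right)} = -237 + O$
$b{\left(X \right)} = - 20 X$ ($b{\left(X \right)} = X + \left(-4 - 17\right) X = X - 21 X = - 20 X$)
$\frac{b{\left(1804 \right)} + z{\left(1706 \right)}}{\frac{3593289}{-2527398} + 2319657} = \frac{\left(-20\right) 1804 + \left(-237 + 1706\right)}{\frac{3593289}{-2527398} + 2319657} = \frac{-36080 + 1469}{3593289 \left(- \frac{1}{2527398}\right) + 2319657} = - \frac{34611}{- \frac{1197763}{842466} + 2319657} = - \frac{34611}{\frac{1954230956399}{842466}} = \left(-34611\right) \frac{842466}{1954230956399} = - \frac{29158590726}{1954230956399}$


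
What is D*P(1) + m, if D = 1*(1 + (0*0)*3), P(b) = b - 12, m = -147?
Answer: -158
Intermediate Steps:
P(b) = -12 + b
D = 1 (D = 1*(1 + 0*3) = 1*(1 + 0) = 1*1 = 1)
D*P(1) + m = 1*(-12 + 1) - 147 = 1*(-11) - 147 = -11 - 147 = -158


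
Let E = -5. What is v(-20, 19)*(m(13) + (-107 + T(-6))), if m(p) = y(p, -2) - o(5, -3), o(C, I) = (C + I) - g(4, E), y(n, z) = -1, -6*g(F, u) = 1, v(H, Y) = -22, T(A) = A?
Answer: 7667/3 ≈ 2555.7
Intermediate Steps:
g(F, u) = -⅙ (g(F, u) = -⅙*1 = -⅙)
o(C, I) = ⅙ + C + I (o(C, I) = (C + I) - 1*(-⅙) = (C + I) + ⅙ = ⅙ + C + I)
m(p) = -19/6 (m(p) = -1 - (⅙ + 5 - 3) = -1 - 1*13/6 = -1 - 13/6 = -19/6)
v(-20, 19)*(m(13) + (-107 + T(-6))) = -22*(-19/6 + (-107 - 6)) = -22*(-19/6 - 113) = -22*(-697/6) = 7667/3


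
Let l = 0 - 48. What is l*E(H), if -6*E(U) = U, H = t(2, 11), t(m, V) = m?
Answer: 16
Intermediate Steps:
H = 2
E(U) = -U/6
l = -48
l*E(H) = -(-8)*2 = -48*(-⅓) = 16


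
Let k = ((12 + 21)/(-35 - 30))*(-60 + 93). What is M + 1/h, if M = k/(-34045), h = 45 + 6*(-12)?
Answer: -198502/5431725 ≈ -0.036545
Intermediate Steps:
k = -1089/65 (k = (33/(-65))*33 = (33*(-1/65))*33 = -33/65*33 = -1089/65 ≈ -16.754)
h = -27 (h = 45 - 72 = -27)
M = 99/201175 (M = -1089/65/(-34045) = -1089/65*(-1/34045) = 99/201175 ≈ 0.00049211)
M + 1/h = 99/201175 + 1/(-27) = 99/201175 - 1/27 = -198502/5431725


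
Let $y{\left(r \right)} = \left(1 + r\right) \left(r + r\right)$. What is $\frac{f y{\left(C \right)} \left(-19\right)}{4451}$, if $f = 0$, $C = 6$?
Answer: $0$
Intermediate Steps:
$y{\left(r \right)} = 2 r \left(1 + r\right)$ ($y{\left(r \right)} = \left(1 + r\right) 2 r = 2 r \left(1 + r\right)$)
$\frac{f y{\left(C \right)} \left(-19\right)}{4451} = \frac{0 \cdot 2 \cdot 6 \left(1 + 6\right) \left(-19\right)}{4451} = 0 \cdot 2 \cdot 6 \cdot 7 \left(-19\right) \frac{1}{4451} = 0 \cdot 84 \left(-19\right) \frac{1}{4451} = 0 \left(-19\right) \frac{1}{4451} = 0 \cdot \frac{1}{4451} = 0$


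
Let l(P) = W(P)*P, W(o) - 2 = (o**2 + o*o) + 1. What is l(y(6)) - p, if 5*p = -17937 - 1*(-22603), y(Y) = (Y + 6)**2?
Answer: 29857334/5 ≈ 5.9715e+6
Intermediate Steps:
y(Y) = (6 + Y)**2
p = 4666/5 (p = (-17937 - 1*(-22603))/5 = (-17937 + 22603)/5 = (1/5)*4666 = 4666/5 ≈ 933.20)
W(o) = 3 + 2*o**2 (W(o) = 2 + ((o**2 + o*o) + 1) = 2 + ((o**2 + o**2) + 1) = 2 + (2*o**2 + 1) = 2 + (1 + 2*o**2) = 3 + 2*o**2)
l(P) = P*(3 + 2*P**2) (l(P) = (3 + 2*P**2)*P = P*(3 + 2*P**2))
l(y(6)) - p = (6 + 6)**2*(3 + 2*((6 + 6)**2)**2) - 1*4666/5 = 12**2*(3 + 2*(12**2)**2) - 4666/5 = 144*(3 + 2*144**2) - 4666/5 = 144*(3 + 2*20736) - 4666/5 = 144*(3 + 41472) - 4666/5 = 144*41475 - 4666/5 = 5972400 - 4666/5 = 29857334/5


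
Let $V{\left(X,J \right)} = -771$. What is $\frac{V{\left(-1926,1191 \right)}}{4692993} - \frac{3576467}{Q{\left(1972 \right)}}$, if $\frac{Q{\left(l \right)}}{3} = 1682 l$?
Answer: $- \frac{5597335531561}{15566207253672} \approx -0.35958$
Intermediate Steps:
$Q{\left(l \right)} = 5046 l$ ($Q{\left(l \right)} = 3 \cdot 1682 l = 5046 l$)
$\frac{V{\left(-1926,1191 \right)}}{4692993} - \frac{3576467}{Q{\left(1972 \right)}} = - \frac{771}{4692993} - \frac{3576467}{5046 \cdot 1972} = \left(-771\right) \frac{1}{4692993} - \frac{3576467}{9950712} = - \frac{257}{1564331} - \frac{3576467}{9950712} = - \frac{5597335531561}{15566207253672}$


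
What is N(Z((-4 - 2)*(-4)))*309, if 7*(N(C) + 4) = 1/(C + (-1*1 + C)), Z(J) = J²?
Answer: -9958143/8057 ≈ -1236.0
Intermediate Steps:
N(C) = -4 + 1/(7*(-1 + 2*C)) (N(C) = -4 + 1/(7*(C + (-1*1 + C))) = -4 + 1/(7*(C + (-1 + C))) = -4 + 1/(7*(-1 + 2*C)))
N(Z((-4 - 2)*(-4)))*309 = ((29 - 56*16*(-4 - 2)²)/(7*(-1 + 2*((-4 - 2)*(-4))²)))*309 = ((29 - 56*(-6*(-4))²)/(7*(-1 + 2*(-6*(-4))²)))*309 = ((29 - 56*24²)/(7*(-1 + 2*24²)))*309 = ((29 - 56*576)/(7*(-1 + 2*576)))*309 = ((29 - 32256)/(7*(-1 + 1152)))*309 = ((⅐)*(-32227)/1151)*309 = ((⅐)*(1/1151)*(-32227))*309 = -32227/8057*309 = -9958143/8057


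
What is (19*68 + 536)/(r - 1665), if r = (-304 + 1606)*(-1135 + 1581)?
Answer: 1828/579027 ≈ 0.0031570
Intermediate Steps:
r = 580692 (r = 1302*446 = 580692)
(19*68 + 536)/(r - 1665) = (19*68 + 536)/(580692 - 1665) = (1292 + 536)/579027 = 1828*(1/579027) = 1828/579027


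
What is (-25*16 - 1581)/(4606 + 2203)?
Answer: -1981/6809 ≈ -0.29094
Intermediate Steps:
(-25*16 - 1581)/(4606 + 2203) = (-400 - 1581)/6809 = -1981*1/6809 = -1981/6809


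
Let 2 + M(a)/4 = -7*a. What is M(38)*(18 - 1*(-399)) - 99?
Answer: -447123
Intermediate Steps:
M(a) = -8 - 28*a (M(a) = -8 + 4*(-7*a) = -8 - 28*a)
M(38)*(18 - 1*(-399)) - 99 = (-8 - 28*38)*(18 - 1*(-399)) - 99 = (-8 - 1064)*(18 + 399) - 99 = -1072*417 - 99 = -447024 - 99 = -447123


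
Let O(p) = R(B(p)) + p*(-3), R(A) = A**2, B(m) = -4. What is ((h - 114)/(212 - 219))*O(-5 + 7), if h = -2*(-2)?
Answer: 1100/7 ≈ 157.14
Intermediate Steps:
h = 4
O(p) = 16 - 3*p (O(p) = (-4)**2 + p*(-3) = 16 - 3*p)
((h - 114)/(212 - 219))*O(-5 + 7) = ((4 - 114)/(212 - 219))*(16 - 3*(-5 + 7)) = (-110/(-7))*(16 - 3*2) = (-110*(-1/7))*(16 - 6) = (110/7)*10 = 1100/7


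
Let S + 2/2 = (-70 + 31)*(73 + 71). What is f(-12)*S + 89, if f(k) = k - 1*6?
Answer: 101195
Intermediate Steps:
f(k) = -6 + k (f(k) = k - 6 = -6 + k)
S = -5617 (S = -1 + (-70 + 31)*(73 + 71) = -1 - 39*144 = -1 - 5616 = -5617)
f(-12)*S + 89 = (-6 - 12)*(-5617) + 89 = -18*(-5617) + 89 = 101106 + 89 = 101195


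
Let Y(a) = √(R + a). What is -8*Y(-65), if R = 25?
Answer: -16*I*√10 ≈ -50.596*I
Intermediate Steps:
Y(a) = √(25 + a)
-8*Y(-65) = -8*√(25 - 65) = -16*I*√10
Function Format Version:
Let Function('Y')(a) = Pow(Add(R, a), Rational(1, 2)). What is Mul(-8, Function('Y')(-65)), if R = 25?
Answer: Mul(-16, I, Pow(10, Rational(1, 2))) ≈ Mul(-50.596, I)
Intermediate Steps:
Function('Y')(a) = Pow(Add(25, a), Rational(1, 2))
Mul(-8, Function('Y')(-65)) = Mul(-8, Pow(Add(25, -65), Rational(1, 2))) = Mul(-8, Pow(-40, Rational(1, 2))) = Mul(-8, Mul(2, I, Pow(10, Rational(1, 2)))) = Mul(-16, I, Pow(10, Rational(1, 2)))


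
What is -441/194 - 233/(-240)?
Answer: -30319/23280 ≈ -1.3024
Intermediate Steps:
-441/194 - 233/(-240) = -441*1/194 - 233*(-1/240) = -441/194 + 233/240 = -30319/23280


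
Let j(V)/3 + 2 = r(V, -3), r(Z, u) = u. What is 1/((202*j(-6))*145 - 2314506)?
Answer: -1/2753856 ≈ -3.6313e-7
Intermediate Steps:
j(V) = -15 (j(V) = -6 + 3*(-3) = -6 - 9 = -15)
1/((202*j(-6))*145 - 2314506) = 1/((202*(-15))*145 - 2314506) = 1/(-3030*145 - 2314506) = 1/(-439350 - 2314506) = 1/(-2753856) = -1/2753856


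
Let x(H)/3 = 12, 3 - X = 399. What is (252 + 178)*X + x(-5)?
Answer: -170244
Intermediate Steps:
X = -396 (X = 3 - 1*399 = 3 - 399 = -396)
x(H) = 36 (x(H) = 3*12 = 36)
(252 + 178)*X + x(-5) = (252 + 178)*(-396) + 36 = 430*(-396) + 36 = -170280 + 36 = -170244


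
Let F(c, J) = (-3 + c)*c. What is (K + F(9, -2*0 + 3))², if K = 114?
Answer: 28224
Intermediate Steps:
F(c, J) = c*(-3 + c)
(K + F(9, -2*0 + 3))² = (114 + 9*(-3 + 9))² = (114 + 9*6)² = (114 + 54)² = 168² = 28224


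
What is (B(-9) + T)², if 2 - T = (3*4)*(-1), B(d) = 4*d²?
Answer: 114244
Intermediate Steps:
T = 14 (T = 2 - 3*4*(-1) = 2 - 12*(-1) = 2 - 1*(-12) = 2 + 12 = 14)
(B(-9) + T)² = (4*(-9)² + 14)² = (4*81 + 14)² = (324 + 14)² = 338² = 114244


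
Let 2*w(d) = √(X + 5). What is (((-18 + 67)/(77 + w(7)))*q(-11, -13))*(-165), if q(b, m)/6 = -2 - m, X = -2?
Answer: -164351880/23713 + 1067220*√3/23713 ≈ -6852.9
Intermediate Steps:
w(d) = √3/2 (w(d) = √(-2 + 5)/2 = √3/2)
q(b, m) = -12 - 6*m (q(b, m) = 6*(-2 - m) = -12 - 6*m)
(((-18 + 67)/(77 + w(7)))*q(-11, -13))*(-165) = (((-18 + 67)/(77 + √3/2))*(-12 - 6*(-13)))*(-165) = ((49/(77 + √3/2))*(-12 + 78))*(-165) = ((49/(77 + √3/2))*66)*(-165) = (3234/(77 + √3/2))*(-165) = -533610/(77 + √3/2)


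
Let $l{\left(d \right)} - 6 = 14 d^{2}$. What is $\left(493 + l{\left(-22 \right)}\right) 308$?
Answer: $2240700$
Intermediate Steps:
$l{\left(d \right)} = 6 + 14 d^{2}$
$\left(493 + l{\left(-22 \right)}\right) 308 = \left(493 + \left(6 + 14 \left(-22\right)^{2}\right)\right) 308 = \left(493 + \left(6 + 14 \cdot 484\right)\right) 308 = \left(493 + \left(6 + 6776\right)\right) 308 = \left(493 + 6782\right) 308 = 7275 \cdot 308 = 2240700$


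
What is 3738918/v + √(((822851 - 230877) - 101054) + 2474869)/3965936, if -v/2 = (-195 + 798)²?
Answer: -623153/121203 + √2965789/3965936 ≈ -5.1410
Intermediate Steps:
v = -727218 (v = -2*(-195 + 798)² = -2*603² = -2*363609 = -727218)
3738918/v + √(((822851 - 230877) - 101054) + 2474869)/3965936 = 3738918/(-727218) + √(((822851 - 230877) - 101054) + 2474869)/3965936 = 3738918*(-1/727218) + √((591974 - 101054) + 2474869)*(1/3965936) = -623153/121203 + √(490920 + 2474869)*(1/3965936) = -623153/121203 + √2965789*(1/3965936) = -623153/121203 + √2965789/3965936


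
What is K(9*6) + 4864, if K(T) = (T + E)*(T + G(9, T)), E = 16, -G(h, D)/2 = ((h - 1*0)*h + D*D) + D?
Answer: -418496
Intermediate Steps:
G(h, D) = -2*D - 2*D² - 2*h² (G(h, D) = -2*(((h - 1*0)*h + D*D) + D) = -2*(((h + 0)*h + D²) + D) = -2*((h*h + D²) + D) = -2*((h² + D²) + D) = -2*((D² + h²) + D) = -2*(D + D² + h²) = -2*D - 2*D² - 2*h²)
K(T) = (16 + T)*(-162 - T - 2*T²) (K(T) = (T + 16)*(T + (-2*T - 2*T² - 2*9²)) = (16 + T)*(T + (-2*T - 2*T² - 2*81)) = (16 + T)*(T + (-2*T - 2*T² - 162)) = (16 + T)*(T + (-162 - 2*T - 2*T²)) = (16 + T)*(-162 - T - 2*T²))
K(9*6) + 4864 = (-2592 - 1602*6 - 33*(9*6)² - 2*(9*6)³) + 4864 = (-2592 - 178*54 - 33*54² - 2*54³) + 4864 = (-2592 - 9612 - 33*2916 - 2*157464) + 4864 = (-2592 - 9612 - 96228 - 314928) + 4864 = -423360 + 4864 = -418496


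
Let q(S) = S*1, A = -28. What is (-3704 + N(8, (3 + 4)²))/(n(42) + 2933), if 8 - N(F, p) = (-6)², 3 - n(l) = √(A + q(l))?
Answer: -5478576/4310041 - 1866*√14/4310041 ≈ -1.2727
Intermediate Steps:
q(S) = S
n(l) = 3 - √(-28 + l)
N(F, p) = -28 (N(F, p) = 8 - 1*(-6)² = 8 - 1*36 = 8 - 36 = -28)
(-3704 + N(8, (3 + 4)²))/(n(42) + 2933) = (-3704 - 28)/((3 - √(-28 + 42)) + 2933) = -3732/((3 - √14) + 2933) = -3732/(2936 - √14)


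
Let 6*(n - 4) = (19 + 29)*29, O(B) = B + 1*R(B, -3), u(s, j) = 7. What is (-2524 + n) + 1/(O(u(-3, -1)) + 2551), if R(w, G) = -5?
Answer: -5841263/2553 ≈ -2288.0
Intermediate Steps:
O(B) = -5 + B (O(B) = B + 1*(-5) = B - 5 = -5 + B)
n = 236 (n = 4 + ((19 + 29)*29)/6 = 4 + (48*29)/6 = 4 + (⅙)*1392 = 4 + 232 = 236)
(-2524 + n) + 1/(O(u(-3, -1)) + 2551) = (-2524 + 236) + 1/((-5 + 7) + 2551) = -2288 + 1/(2 + 2551) = -2288 + 1/2553 = -5841263/2553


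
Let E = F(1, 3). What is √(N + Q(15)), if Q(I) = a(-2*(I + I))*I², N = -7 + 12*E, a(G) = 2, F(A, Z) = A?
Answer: √455 ≈ 21.331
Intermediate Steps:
E = 1
N = 5 (N = -7 + 12*1 = -7 + 12 = 5)
Q(I) = 2*I²
√(N + Q(15)) = √(5 + 2*15²) = √(5 + 2*225) = √(5 + 450) = √455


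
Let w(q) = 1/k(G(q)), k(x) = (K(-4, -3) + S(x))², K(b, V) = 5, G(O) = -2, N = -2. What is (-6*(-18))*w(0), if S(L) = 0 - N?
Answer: 108/49 ≈ 2.2041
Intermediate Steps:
S(L) = 2 (S(L) = 0 - 1*(-2) = 0 + 2 = 2)
k(x) = 49 (k(x) = (5 + 2)² = 7² = 49)
w(q) = 1/49
(-6*(-18))*w(0) = -6*(-18)*(1/49) = 108*(1/49) = 108/49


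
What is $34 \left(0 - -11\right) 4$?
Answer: $1496$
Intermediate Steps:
$34 \left(0 - -11\right) 4 = 34 \left(0 + 11\right) 4 = 34 \cdot 11 \cdot 4 = 374 \cdot 4 = 1496$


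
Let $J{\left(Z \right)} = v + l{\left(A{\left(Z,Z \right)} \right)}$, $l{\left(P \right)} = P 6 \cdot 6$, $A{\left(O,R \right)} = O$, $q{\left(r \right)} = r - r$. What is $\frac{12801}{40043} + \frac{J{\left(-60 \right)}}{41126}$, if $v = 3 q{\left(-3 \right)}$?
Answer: $\frac{219980523}{823404209} \approx 0.26716$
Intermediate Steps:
$q{\left(r \right)} = 0$
$l{\left(P \right)} = 36 P$ ($l{\left(P \right)} = 6 P 6 = 36 P$)
$v = 0$ ($v = 3 \cdot 0 = 0$)
$J{\left(Z \right)} = 36 Z$ ($J{\left(Z \right)} = 0 + 36 Z = 36 Z$)
$\frac{12801}{40043} + \frac{J{\left(-60 \right)}}{41126} = \frac{12801}{40043} + \frac{36 \left(-60\right)}{41126} = 12801 \cdot \frac{1}{40043} - \frac{1080}{20563} = \frac{12801}{40043} - \frac{1080}{20563} = \frac{219980523}{823404209}$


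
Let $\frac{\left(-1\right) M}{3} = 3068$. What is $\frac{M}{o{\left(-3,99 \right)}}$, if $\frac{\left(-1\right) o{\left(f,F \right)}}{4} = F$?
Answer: $\frac{767}{33} \approx 23.242$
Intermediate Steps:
$M = -9204$ ($M = \left(-3\right) 3068 = -9204$)
$o{\left(f,F \right)} = - 4 F$
$\frac{M}{o{\left(-3,99 \right)}} = - \frac{9204}{\left(-4\right) 99} = - \frac{9204}{-396} = \left(-9204\right) \left(- \frac{1}{396}\right) = \frac{767}{33}$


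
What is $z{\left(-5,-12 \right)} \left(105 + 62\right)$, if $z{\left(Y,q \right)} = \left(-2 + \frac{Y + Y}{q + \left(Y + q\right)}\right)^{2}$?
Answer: $\frac{384768}{841} \approx 457.51$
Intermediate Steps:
$z{\left(Y,q \right)} = \left(-2 + \frac{2 Y}{Y + 2 q}\right)^{2}$
$z{\left(-5,-12 \right)} \left(105 + 62\right) = \frac{16 \left(-12\right)^{2}}{\left(-5 + 2 \left(-12\right)\right)^{2}} \left(105 + 62\right) = 16 \cdot 144 \frac{1}{\left(-5 - 24\right)^{2}} \cdot 167 = 16 \cdot 144 \cdot \frac{1}{841} \cdot 167 = \frac{2304}{841} \cdot 167 = \frac{384768}{841}$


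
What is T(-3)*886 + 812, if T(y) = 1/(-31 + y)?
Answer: 13361/17 ≈ 785.94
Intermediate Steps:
T(-3)*886 + 812 = 886/(-31 - 3) + 812 = 886/(-34) + 812 = -1/34*886 + 812 = -443/17 + 812 = 13361/17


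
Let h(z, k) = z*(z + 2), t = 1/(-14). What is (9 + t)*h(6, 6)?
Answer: 3000/7 ≈ 428.57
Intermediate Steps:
t = -1/14 ≈ -0.071429
h(z, k) = z*(2 + z)
(9 + t)*h(6, 6) = (9 - 1/14)*(6*(2 + 6)) = 125*(6*8)/14 = (125/14)*48 = 3000/7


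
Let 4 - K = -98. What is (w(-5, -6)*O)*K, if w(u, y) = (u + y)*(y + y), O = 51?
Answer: 686664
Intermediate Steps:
K = 102 (K = 4 - 1*(-98) = 4 + 98 = 102)
w(u, y) = 2*y*(u + y) (w(u, y) = (u + y)*(2*y) = 2*y*(u + y))
(w(-5, -6)*O)*K = ((2*(-6)*(-5 - 6))*51)*102 = ((2*(-6)*(-11))*51)*102 = (132*51)*102 = 6732*102 = 686664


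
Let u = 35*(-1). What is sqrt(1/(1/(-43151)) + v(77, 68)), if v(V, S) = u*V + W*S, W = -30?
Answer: I*sqrt(47886) ≈ 218.83*I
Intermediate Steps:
u = -35
v(V, S) = -35*V - 30*S
sqrt(1/(1/(-43151)) + v(77, 68)) = sqrt(1/(1/(-43151)) + (-35*77 - 30*68)) = sqrt(1/(-1/43151) + (-2695 - 2040)) = sqrt(-43151 - 4735) = sqrt(-47886) = I*sqrt(47886)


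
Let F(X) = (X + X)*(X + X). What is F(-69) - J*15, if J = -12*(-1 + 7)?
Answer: 20124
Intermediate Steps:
F(X) = 4*X² (F(X) = (2*X)*(2*X) = 4*X²)
J = -72 (J = -12*6 = -72)
F(-69) - J*15 = 4*(-69)² - (-72)*15 = 4*4761 - 1*(-1080) = 19044 + 1080 = 20124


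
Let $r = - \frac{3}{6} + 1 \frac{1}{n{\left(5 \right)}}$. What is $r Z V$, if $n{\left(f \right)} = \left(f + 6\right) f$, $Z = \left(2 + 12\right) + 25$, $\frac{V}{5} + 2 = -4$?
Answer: $\frac{6201}{11} \approx 563.73$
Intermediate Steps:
$V = -30$ ($V = -10 + 5 \left(-4\right) = -10 - 20 = -30$)
$Z = 39$ ($Z = 14 + 25 = 39$)
$n{\left(f \right)} = f \left(6 + f\right)$ ($n{\left(f \right)} = \left(6 + f\right) f = f \left(6 + f\right)$)
$r = - \frac{53}{110}$ ($r = - \frac{3}{6} + 1 \frac{1}{5 \left(6 + 5\right)} = \left(-3\right) \frac{1}{6} + 1 \frac{1}{5 \cdot 11} = - \frac{1}{2} + 1 \cdot \frac{1}{55} = - \frac{1}{2} + \frac{1}{55} = - \frac{53}{110} \approx -0.48182$)
$r Z V = - \frac{53 \cdot 39 \left(-30\right)}{110} = \left(- \frac{53}{110}\right) \left(-1170\right) = \frac{6201}{11}$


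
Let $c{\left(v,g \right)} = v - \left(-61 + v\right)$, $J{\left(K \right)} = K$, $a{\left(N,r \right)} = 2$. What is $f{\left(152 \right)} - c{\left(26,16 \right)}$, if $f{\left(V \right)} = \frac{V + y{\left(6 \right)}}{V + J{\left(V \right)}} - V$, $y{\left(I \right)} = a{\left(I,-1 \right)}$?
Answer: $- \frac{32299}{152} \approx -212.49$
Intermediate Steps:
$c{\left(v,g \right)} = 61$
$y{\left(I \right)} = 2$
$f{\left(V \right)} = - V + \frac{2 + V}{2 V}$ ($f{\left(V \right)} = \frac{V + 2}{V + V} - V = \frac{2 + V}{2 V} - V = - V + \frac{2 + V}{2 V}$)
$f{\left(152 \right)} - c{\left(26,16 \right)} = \left(\frac{1}{2} + \frac{1}{152} - 152\right) - 61 = - \frac{23027}{152} - 61 = - \frac{32299}{152}$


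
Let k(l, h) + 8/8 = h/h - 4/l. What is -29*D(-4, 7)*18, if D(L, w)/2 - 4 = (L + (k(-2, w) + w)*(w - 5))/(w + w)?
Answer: -5220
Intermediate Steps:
k(l, h) = -4/l (k(l, h) = -1 + (h/h - 4/l) = -1 + (1 - 4/l) = -4/l)
D(L, w) = 8 + (L + (-5 + w)*(2 + w))/w (D(L, w) = 8 + 2*((L + (-4/(-2) + w)*(w - 5))/(w + w)) = 8 + 2*((L + (-4*(-½) + w)*(-5 + w))/((2*w))) = 8 + 2*((L + (2 + w)*(-5 + w))*(1/(2*w))) = 8 + 2*((L + (-5 + w)*(2 + w))*(1/(2*w))) = 8 + 2*((L + (-5 + w)*(2 + w))/(2*w)) = 8 + (L + (-5 + w)*(2 + w))/w)
-29*D(-4, 7)*18 = -29*(-10 - 4 + 7*(5 + 7))/7*18 = -29*(-10 - 4 + 7*12)/7*18 = -29*(-10 - 4 + 84)/7*18 = -29*70/7*18 = -29*10*18 = -290*18 = -5220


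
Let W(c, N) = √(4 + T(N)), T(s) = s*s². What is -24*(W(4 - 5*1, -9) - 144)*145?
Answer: 501120 - 17400*I*√29 ≈ 5.0112e+5 - 93702.0*I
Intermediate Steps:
T(s) = s³
W(c, N) = √(4 + N³)
-24*(W(4 - 5*1, -9) - 144)*145 = -24*(√(4 + (-9)³) - 144)*145 = -24*(√(4 - 729) - 144)*145 = -24*(√(-725) - 144)*145 = -24*(5*I*√29 - 144)*145 = -24*(-144 + 5*I*√29)*145 = -24*(-20880 + 725*I*√29) = 501120 - 17400*I*√29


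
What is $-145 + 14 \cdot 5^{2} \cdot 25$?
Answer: $8605$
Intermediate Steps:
$-145 + 14 \cdot 5^{2} \cdot 25 = -145 + 14 \cdot 25 \cdot 25 = -145 + 350 \cdot 25 = -145 + 8750 = 8605$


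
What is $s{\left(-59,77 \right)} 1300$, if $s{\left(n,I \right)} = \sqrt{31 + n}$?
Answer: $2600 i \sqrt{7} \approx 6879.0 i$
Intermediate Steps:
$s{\left(-59,77 \right)} 1300 = \sqrt{31 - 59} \cdot 1300 = \sqrt{-28} \cdot 1300 = 2 i \sqrt{7} \cdot 1300 = 2600 i \sqrt{7}$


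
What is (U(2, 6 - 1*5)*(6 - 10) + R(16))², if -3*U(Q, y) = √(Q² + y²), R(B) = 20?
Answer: 3680/9 + 160*√5/3 ≈ 528.15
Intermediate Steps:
U(Q, y) = -√(Q² + y²)/3
(U(2, 6 - 1*5)*(6 - 10) + R(16))² = ((-√(2² + (6 - 1*5)²)/3)*(6 - 10) + 20)² = (-√(4 + (6 - 5)²)/3*(-4) + 20)² = (-√(4 + 1²)/3*(-4) + 20)² = (-√(4 + 1)/3*(-4) + 20)² = (-√5/3*(-4) + 20)² = (4*√5/3 + 20)² = (20 + 4*√5/3)²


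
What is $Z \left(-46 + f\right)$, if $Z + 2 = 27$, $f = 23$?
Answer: $-575$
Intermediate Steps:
$Z = 25$ ($Z = -2 + 27 = 25$)
$Z \left(-46 + f\right) = 25 \left(-46 + 23\right) = 25 \left(-23\right) = -575$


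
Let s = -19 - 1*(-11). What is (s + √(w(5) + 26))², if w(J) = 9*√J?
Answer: (8 - √(26 + 9*√5))² ≈ 1.4604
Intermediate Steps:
s = -8 (s = -19 + 11 = -8)
(s + √(w(5) + 26))² = (-8 + √(9*√5 + 26))² = (-8 + √(26 + 9*√5))²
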